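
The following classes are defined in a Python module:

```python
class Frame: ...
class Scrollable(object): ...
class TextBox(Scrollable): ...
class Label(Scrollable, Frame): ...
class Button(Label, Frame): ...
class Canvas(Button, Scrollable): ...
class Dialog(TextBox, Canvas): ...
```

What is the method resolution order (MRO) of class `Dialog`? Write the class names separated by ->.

Dialog -> TextBox -> Canvas -> Button -> Label -> Scrollable -> Frame -> object

L[Dialog] = Dialog + merge(L[TextBox], L[Canvas], [TextBox Canvas])
  take TextBox:  [TextBox Scrollable object] + [Canvas Button Label Scrollable Frame object] + [TextBox Canvas]
  take Canvas:  [Scrollable object] + [Canvas Button Label Scrollable Frame object] + [Canvas]
  take Button:  [Scrollable object] + [Button Label Scrollable Frame object]
  take Label:  [Scrollable object] + [Label Scrollable Frame object]
  take Scrollable:  [Scrollable object] + [Scrollable Frame object]
  take Frame:  [object] + [Frame object]
  take object:  [object] + [object]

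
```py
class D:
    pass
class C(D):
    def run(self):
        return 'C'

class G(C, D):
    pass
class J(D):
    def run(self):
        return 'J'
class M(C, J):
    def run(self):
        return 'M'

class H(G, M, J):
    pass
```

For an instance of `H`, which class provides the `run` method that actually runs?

L[H] = H + merge(L[G], L[M], L[J], [G M J])
  take G:  [G C D object] + [M C J D object] + [J D object] + [G M J]
  take M:  [C D object] + [M C J D object] + [J D object] + [M J]
  take C:  [C D object] + [C J D object] + [J D object] + [J]
  take J:  [D object] + [J D object] + [J D object] + [J]
  take D:  [D object] + [D object] + [D object]
  take object:  [object] + [object] + [object]
MRO: H G M C J D object
run is defined in: C, J, M. First along the MRO is M.

M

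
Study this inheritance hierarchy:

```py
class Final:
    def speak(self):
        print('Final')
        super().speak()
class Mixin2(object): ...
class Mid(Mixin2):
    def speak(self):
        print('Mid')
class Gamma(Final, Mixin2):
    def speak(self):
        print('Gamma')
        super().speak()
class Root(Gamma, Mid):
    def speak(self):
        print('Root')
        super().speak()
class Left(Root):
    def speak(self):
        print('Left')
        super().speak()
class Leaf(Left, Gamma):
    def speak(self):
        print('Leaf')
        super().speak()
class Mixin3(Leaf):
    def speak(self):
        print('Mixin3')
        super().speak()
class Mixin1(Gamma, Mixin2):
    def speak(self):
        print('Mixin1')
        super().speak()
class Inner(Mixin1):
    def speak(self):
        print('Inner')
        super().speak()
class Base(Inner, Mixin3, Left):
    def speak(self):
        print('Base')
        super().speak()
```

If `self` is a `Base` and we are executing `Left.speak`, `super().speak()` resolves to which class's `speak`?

L[Base] = Base + merge(L[Inner], L[Mixin3], L[Left], [Inner Mixin3 Left])
  take Inner:  [Inner Mixin1 Gamma Final Mixin2 object] + [Mixin3 Leaf Left Root Gamma Final Mid Mixin2 object] + [Left Root Gamma Final Mid Mixin2 object] + [Inner Mixin3 Left]
  take Mixin1:  [Mixin1 Gamma Final Mixin2 object] + [Mixin3 Leaf Left Root Gamma Final Mid Mixin2 object] + [Left Root Gamma Final Mid Mixin2 object] + [Mixin3 Left]
  take Mixin3:  [Gamma Final Mixin2 object] + [Mixin3 Leaf Left Root Gamma Final Mid Mixin2 object] + [Left Root Gamma Final Mid Mixin2 object] + [Mixin3 Left]
  take Leaf:  [Gamma Final Mixin2 object] + [Leaf Left Root Gamma Final Mid Mixin2 object] + [Left Root Gamma Final Mid Mixin2 object] + [Left]
  take Left:  [Gamma Final Mixin2 object] + [Left Root Gamma Final Mid Mixin2 object] + [Left Root Gamma Final Mid Mixin2 object] + [Left]
  take Root:  [Gamma Final Mixin2 object] + [Root Gamma Final Mid Mixin2 object] + [Root Gamma Final Mid Mixin2 object]
  take Gamma:  [Gamma Final Mixin2 object] + [Gamma Final Mid Mixin2 object] + [Gamma Final Mid Mixin2 object]
  take Final:  [Final Mixin2 object] + [Final Mid Mixin2 object] + [Final Mid Mixin2 object]
  take Mid:  [Mixin2 object] + [Mid Mixin2 object] + [Mid Mixin2 object]
  take Mixin2:  [Mixin2 object] + [Mixin2 object] + [Mixin2 object]
  take object:  [object] + [object] + [object]
MRO: Base Inner Mixin1 Mixin3 Leaf Left Root Gamma Final Mid Mixin2 object
super() in Left.speak on a Base instance goes to the class after Left in Base's MRO: Root.

Root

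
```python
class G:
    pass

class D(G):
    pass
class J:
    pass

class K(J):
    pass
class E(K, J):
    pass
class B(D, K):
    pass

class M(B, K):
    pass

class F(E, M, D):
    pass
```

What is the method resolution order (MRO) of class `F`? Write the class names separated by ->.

L[F] = F + merge(L[E], L[M], L[D], [E M D])
  take E:  [E K J object] + [M B D G K J object] + [D G object] + [E M D]
  take M:  [K J object] + [M B D G K J object] + [D G object] + [M D]
  take B:  [K J object] + [B D G K J object] + [D G object] + [D]
  take D:  [K J object] + [D G K J object] + [D G object] + [D]
  take G:  [K J object] + [G K J object] + [G object]
  take K:  [K J object] + [K J object] + [object]
  take J:  [J object] + [J object] + [object]
  take object:  [object] + [object] + [object]

F -> E -> M -> B -> D -> G -> K -> J -> object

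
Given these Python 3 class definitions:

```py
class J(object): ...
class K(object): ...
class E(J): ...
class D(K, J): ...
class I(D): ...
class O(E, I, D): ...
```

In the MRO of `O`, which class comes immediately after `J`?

object

L[O] = O + merge(L[E], L[I], L[D], [E I D])
  take E:  [E J object] + [I D K J object] + [D K J object] + [E I D]
  take I:  [J object] + [I D K J object] + [D K J object] + [I D]
  take D:  [J object] + [D K J object] + [D K J object] + [D]
  take K:  [J object] + [K J object] + [K J object]
  take J:  [J object] + [J object] + [J object]
  take object:  [object] + [object] + [object]
MRO: O E I D K J object
J is at position 5; next is object.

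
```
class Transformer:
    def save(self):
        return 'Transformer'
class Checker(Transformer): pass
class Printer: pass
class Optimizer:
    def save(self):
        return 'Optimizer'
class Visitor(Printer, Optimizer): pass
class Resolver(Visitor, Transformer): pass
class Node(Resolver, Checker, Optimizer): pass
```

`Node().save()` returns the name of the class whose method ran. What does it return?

Optimizer

L[Node] = Node + merge(L[Resolver], L[Checker], L[Optimizer], [Resolver Checker Optimizer])
  take Resolver:  [Resolver Visitor Printer Optimizer Transformer object] + [Checker Transformer object] + [Optimizer object] + [Resolver Checker Optimizer]
  take Visitor:  [Visitor Printer Optimizer Transformer object] + [Checker Transformer object] + [Optimizer object] + [Checker Optimizer]
  take Printer:  [Printer Optimizer Transformer object] + [Checker Transformer object] + [Optimizer object] + [Checker Optimizer]
  take Checker:  [Optimizer Transformer object] + [Checker Transformer object] + [Optimizer object] + [Checker Optimizer]
  take Optimizer:  [Optimizer Transformer object] + [Transformer object] + [Optimizer object] + [Optimizer]
  take Transformer:  [Transformer object] + [Transformer object] + [object]
  take object:  [object] + [object] + [object]
MRO: Node Resolver Visitor Printer Checker Optimizer Transformer object
save is defined in: Optimizer, Transformer. First along the MRO is Optimizer.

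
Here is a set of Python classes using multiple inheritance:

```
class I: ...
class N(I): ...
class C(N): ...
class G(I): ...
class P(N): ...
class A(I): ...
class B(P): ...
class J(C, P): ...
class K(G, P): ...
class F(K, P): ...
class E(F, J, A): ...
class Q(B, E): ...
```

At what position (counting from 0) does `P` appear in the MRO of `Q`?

L[Q] = Q + merge(L[B], L[E], [B E])
  take B:  [B P N I object] + [E F K G J C P N A I object] + [B E]
  take E:  [P N I object] + [E F K G J C P N A I object] + [E]
  take F:  [P N I object] + [F K G J C P N A I object]
  take K:  [P N I object] + [K G J C P N A I object]
  take G:  [P N I object] + [G J C P N A I object]
  take J:  [P N I object] + [J C P N A I object]
  take C:  [P N I object] + [C P N A I object]
  take P:  [P N I object] + [P N A I object]
  take N:  [N I object] + [N A I object]
  take A:  [I object] + [A I object]
  take I:  [I object] + [I object]
  take object:  [object] + [object]
MRO: Q B E F K G J C P N A I object
P sits at index 8.

8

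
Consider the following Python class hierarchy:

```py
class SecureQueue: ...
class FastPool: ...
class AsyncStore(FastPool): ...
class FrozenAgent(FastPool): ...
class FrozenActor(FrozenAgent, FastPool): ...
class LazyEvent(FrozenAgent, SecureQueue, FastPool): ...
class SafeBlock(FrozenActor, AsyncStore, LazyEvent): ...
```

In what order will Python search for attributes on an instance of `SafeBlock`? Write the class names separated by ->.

L[SafeBlock] = SafeBlock + merge(L[FrozenActor], L[AsyncStore], L[LazyEvent], [FrozenActor AsyncStore LazyEvent])
  take FrozenActor:  [FrozenActor FrozenAgent FastPool object] + [AsyncStore FastPool object] + [LazyEvent FrozenAgent SecureQueue FastPool object] + [FrozenActor AsyncStore LazyEvent]
  take AsyncStore:  [FrozenAgent FastPool object] + [AsyncStore FastPool object] + [LazyEvent FrozenAgent SecureQueue FastPool object] + [AsyncStore LazyEvent]
  take LazyEvent:  [FrozenAgent FastPool object] + [FastPool object] + [LazyEvent FrozenAgent SecureQueue FastPool object] + [LazyEvent]
  take FrozenAgent:  [FrozenAgent FastPool object] + [FastPool object] + [FrozenAgent SecureQueue FastPool object]
  take SecureQueue:  [FastPool object] + [FastPool object] + [SecureQueue FastPool object]
  take FastPool:  [FastPool object] + [FastPool object] + [FastPool object]
  take object:  [object] + [object] + [object]

SafeBlock -> FrozenActor -> AsyncStore -> LazyEvent -> FrozenAgent -> SecureQueue -> FastPool -> object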